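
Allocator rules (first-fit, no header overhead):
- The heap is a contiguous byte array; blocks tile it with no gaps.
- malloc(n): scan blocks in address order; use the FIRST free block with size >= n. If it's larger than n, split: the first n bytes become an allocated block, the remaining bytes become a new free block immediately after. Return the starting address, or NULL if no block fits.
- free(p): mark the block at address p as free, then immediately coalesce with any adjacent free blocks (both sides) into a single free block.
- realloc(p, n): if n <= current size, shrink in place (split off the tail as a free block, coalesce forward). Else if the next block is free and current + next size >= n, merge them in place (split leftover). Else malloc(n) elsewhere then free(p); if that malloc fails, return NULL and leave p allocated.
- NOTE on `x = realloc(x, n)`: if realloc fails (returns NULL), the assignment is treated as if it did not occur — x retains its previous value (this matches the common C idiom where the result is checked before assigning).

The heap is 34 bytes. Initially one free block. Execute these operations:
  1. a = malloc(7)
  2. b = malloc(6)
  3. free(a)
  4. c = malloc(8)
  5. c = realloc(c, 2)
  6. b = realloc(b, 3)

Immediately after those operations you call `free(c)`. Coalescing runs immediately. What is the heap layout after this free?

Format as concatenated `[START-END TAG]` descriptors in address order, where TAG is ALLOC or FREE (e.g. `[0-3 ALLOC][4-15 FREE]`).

Op 1: a = malloc(7) -> a = 0; heap: [0-6 ALLOC][7-33 FREE]
Op 2: b = malloc(6) -> b = 7; heap: [0-6 ALLOC][7-12 ALLOC][13-33 FREE]
Op 3: free(a) -> (freed a); heap: [0-6 FREE][7-12 ALLOC][13-33 FREE]
Op 4: c = malloc(8) -> c = 13; heap: [0-6 FREE][7-12 ALLOC][13-20 ALLOC][21-33 FREE]
Op 5: c = realloc(c, 2) -> c = 13; heap: [0-6 FREE][7-12 ALLOC][13-14 ALLOC][15-33 FREE]
Op 6: b = realloc(b, 3) -> b = 7; heap: [0-6 FREE][7-9 ALLOC][10-12 FREE][13-14 ALLOC][15-33 FREE]
free(c): c = 13 -> block [13-14 ALLOC]; mark free, coalesce with adjacent free neighbors -> [0-6 FREE][7-9 ALLOC][10-33 FREE]

Answer: [0-6 FREE][7-9 ALLOC][10-33 FREE]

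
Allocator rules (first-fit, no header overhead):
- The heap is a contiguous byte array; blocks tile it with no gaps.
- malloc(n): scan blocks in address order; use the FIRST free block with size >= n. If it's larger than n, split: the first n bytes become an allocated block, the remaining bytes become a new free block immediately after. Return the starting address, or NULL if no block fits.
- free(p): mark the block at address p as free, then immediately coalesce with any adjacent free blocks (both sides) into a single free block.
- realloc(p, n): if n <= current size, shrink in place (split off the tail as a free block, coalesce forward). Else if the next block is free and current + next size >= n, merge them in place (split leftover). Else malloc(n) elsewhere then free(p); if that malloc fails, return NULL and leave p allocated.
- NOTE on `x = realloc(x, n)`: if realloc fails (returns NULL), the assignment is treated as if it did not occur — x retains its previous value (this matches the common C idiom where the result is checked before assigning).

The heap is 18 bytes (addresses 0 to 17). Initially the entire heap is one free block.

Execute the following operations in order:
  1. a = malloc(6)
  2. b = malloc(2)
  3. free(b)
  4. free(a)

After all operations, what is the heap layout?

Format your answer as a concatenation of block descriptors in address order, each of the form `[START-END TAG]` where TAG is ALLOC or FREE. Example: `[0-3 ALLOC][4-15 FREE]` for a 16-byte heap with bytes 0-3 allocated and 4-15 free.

Op 1: a = malloc(6) -> a = 0; heap: [0-5 ALLOC][6-17 FREE]
Op 2: b = malloc(2) -> b = 6; heap: [0-5 ALLOC][6-7 ALLOC][8-17 FREE]
Op 3: free(b) -> (freed b); heap: [0-5 ALLOC][6-17 FREE]
Op 4: free(a) -> (freed a); heap: [0-17 FREE]

Answer: [0-17 FREE]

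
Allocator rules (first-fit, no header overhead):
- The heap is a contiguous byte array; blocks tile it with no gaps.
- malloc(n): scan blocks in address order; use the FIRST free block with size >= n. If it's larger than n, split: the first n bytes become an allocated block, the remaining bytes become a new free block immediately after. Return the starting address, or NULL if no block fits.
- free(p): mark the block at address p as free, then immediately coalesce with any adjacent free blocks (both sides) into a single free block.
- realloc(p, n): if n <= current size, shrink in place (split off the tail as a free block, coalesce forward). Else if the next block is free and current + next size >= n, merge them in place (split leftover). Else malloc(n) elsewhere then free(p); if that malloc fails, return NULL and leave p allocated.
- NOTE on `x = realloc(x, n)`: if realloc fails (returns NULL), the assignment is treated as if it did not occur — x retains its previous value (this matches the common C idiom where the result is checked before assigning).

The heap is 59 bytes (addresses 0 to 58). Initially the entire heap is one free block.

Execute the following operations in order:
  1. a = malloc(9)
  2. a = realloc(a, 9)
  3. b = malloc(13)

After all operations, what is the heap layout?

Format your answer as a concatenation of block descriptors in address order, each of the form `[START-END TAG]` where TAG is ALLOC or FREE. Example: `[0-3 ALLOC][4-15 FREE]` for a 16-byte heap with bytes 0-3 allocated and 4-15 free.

Answer: [0-8 ALLOC][9-21 ALLOC][22-58 FREE]

Derivation:
Op 1: a = malloc(9) -> a = 0; heap: [0-8 ALLOC][9-58 FREE]
Op 2: a = realloc(a, 9) -> a = 0; heap: [0-8 ALLOC][9-58 FREE]
Op 3: b = malloc(13) -> b = 9; heap: [0-8 ALLOC][9-21 ALLOC][22-58 FREE]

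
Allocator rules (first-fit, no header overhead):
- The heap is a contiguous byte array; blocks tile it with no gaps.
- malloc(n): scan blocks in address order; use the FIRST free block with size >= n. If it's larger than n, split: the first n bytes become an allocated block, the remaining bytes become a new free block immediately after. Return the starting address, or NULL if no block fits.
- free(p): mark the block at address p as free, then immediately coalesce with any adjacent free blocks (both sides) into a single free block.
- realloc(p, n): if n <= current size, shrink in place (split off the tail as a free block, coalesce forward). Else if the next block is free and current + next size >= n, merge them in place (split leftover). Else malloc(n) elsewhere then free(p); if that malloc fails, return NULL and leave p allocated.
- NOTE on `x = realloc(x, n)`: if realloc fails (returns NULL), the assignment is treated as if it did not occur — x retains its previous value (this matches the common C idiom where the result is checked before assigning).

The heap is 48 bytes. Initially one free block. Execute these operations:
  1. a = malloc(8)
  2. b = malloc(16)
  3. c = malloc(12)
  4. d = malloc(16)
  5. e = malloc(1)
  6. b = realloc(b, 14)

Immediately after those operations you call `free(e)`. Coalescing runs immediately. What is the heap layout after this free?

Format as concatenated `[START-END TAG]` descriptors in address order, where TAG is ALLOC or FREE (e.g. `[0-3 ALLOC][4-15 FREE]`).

Answer: [0-7 ALLOC][8-21 ALLOC][22-23 FREE][24-35 ALLOC][36-47 FREE]

Derivation:
Op 1: a = malloc(8) -> a = 0; heap: [0-7 ALLOC][8-47 FREE]
Op 2: b = malloc(16) -> b = 8; heap: [0-7 ALLOC][8-23 ALLOC][24-47 FREE]
Op 3: c = malloc(12) -> c = 24; heap: [0-7 ALLOC][8-23 ALLOC][24-35 ALLOC][36-47 FREE]
Op 4: d = malloc(16) -> d = NULL; heap: [0-7 ALLOC][8-23 ALLOC][24-35 ALLOC][36-47 FREE]
Op 5: e = malloc(1) -> e = 36; heap: [0-7 ALLOC][8-23 ALLOC][24-35 ALLOC][36-36 ALLOC][37-47 FREE]
Op 6: b = realloc(b, 14) -> b = 8; heap: [0-7 ALLOC][8-21 ALLOC][22-23 FREE][24-35 ALLOC][36-36 ALLOC][37-47 FREE]
free(e): e = 36 -> block [36-36 ALLOC]; mark free, coalesce with adjacent free neighbors -> [0-7 ALLOC][8-21 ALLOC][22-23 FREE][24-35 ALLOC][36-47 FREE]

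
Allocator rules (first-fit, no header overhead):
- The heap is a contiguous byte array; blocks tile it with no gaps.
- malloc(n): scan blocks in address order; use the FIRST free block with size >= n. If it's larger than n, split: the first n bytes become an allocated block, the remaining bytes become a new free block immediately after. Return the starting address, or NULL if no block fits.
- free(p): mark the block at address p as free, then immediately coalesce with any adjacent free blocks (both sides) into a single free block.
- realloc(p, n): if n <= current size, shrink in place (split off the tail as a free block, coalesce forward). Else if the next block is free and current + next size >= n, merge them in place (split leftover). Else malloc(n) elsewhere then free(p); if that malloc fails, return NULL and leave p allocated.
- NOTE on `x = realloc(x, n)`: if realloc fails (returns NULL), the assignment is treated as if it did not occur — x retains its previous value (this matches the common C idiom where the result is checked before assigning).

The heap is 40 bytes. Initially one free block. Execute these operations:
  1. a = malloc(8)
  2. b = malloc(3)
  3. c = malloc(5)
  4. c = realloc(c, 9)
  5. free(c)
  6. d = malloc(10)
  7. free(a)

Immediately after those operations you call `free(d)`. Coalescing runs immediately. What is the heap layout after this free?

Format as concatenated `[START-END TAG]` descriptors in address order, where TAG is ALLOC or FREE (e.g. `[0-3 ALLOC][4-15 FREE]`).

Answer: [0-7 FREE][8-10 ALLOC][11-39 FREE]

Derivation:
Op 1: a = malloc(8) -> a = 0; heap: [0-7 ALLOC][8-39 FREE]
Op 2: b = malloc(3) -> b = 8; heap: [0-7 ALLOC][8-10 ALLOC][11-39 FREE]
Op 3: c = malloc(5) -> c = 11; heap: [0-7 ALLOC][8-10 ALLOC][11-15 ALLOC][16-39 FREE]
Op 4: c = realloc(c, 9) -> c = 11; heap: [0-7 ALLOC][8-10 ALLOC][11-19 ALLOC][20-39 FREE]
Op 5: free(c) -> (freed c); heap: [0-7 ALLOC][8-10 ALLOC][11-39 FREE]
Op 6: d = malloc(10) -> d = 11; heap: [0-7 ALLOC][8-10 ALLOC][11-20 ALLOC][21-39 FREE]
Op 7: free(a) -> (freed a); heap: [0-7 FREE][8-10 ALLOC][11-20 ALLOC][21-39 FREE]
free(d): d = 11 -> block [11-20 ALLOC]; mark free, coalesce with adjacent free neighbors -> [0-7 FREE][8-10 ALLOC][11-39 FREE]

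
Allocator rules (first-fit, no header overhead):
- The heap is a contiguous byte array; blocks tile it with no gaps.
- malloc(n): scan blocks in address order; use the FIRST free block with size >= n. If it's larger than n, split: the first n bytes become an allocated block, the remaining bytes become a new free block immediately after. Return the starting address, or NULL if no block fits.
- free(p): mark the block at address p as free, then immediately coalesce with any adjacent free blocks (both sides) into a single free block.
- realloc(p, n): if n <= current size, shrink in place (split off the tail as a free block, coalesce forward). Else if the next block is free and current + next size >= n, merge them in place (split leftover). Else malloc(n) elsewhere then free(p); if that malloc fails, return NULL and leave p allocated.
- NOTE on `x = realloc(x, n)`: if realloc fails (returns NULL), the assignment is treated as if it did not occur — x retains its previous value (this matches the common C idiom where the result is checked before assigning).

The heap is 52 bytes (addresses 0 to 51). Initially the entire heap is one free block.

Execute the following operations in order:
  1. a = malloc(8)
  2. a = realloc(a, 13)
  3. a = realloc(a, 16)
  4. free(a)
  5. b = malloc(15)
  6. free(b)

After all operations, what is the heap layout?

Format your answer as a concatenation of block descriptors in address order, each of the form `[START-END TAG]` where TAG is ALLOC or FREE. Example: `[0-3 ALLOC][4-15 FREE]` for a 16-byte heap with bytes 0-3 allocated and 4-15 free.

Op 1: a = malloc(8) -> a = 0; heap: [0-7 ALLOC][8-51 FREE]
Op 2: a = realloc(a, 13) -> a = 0; heap: [0-12 ALLOC][13-51 FREE]
Op 3: a = realloc(a, 16) -> a = 0; heap: [0-15 ALLOC][16-51 FREE]
Op 4: free(a) -> (freed a); heap: [0-51 FREE]
Op 5: b = malloc(15) -> b = 0; heap: [0-14 ALLOC][15-51 FREE]
Op 6: free(b) -> (freed b); heap: [0-51 FREE]

Answer: [0-51 FREE]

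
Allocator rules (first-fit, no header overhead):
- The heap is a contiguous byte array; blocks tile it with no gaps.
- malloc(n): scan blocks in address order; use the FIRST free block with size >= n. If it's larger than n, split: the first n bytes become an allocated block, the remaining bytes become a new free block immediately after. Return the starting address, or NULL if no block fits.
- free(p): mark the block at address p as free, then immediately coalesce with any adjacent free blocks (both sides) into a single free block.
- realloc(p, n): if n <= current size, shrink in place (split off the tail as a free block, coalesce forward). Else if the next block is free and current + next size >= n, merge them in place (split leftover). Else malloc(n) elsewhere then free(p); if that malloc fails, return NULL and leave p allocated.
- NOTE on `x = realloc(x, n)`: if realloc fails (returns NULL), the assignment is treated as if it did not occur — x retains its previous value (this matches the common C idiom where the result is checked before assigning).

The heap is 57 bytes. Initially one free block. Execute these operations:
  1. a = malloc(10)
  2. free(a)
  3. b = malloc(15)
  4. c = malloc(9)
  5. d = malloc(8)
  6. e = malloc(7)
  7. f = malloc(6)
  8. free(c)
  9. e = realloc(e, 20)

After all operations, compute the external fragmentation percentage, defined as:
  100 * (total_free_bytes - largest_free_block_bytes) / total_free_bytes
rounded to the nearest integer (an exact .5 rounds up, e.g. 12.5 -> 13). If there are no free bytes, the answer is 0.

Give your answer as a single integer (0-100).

Answer: 43

Derivation:
Op 1: a = malloc(10) -> a = 0; heap: [0-9 ALLOC][10-56 FREE]
Op 2: free(a) -> (freed a); heap: [0-56 FREE]
Op 3: b = malloc(15) -> b = 0; heap: [0-14 ALLOC][15-56 FREE]
Op 4: c = malloc(9) -> c = 15; heap: [0-14 ALLOC][15-23 ALLOC][24-56 FREE]
Op 5: d = malloc(8) -> d = 24; heap: [0-14 ALLOC][15-23 ALLOC][24-31 ALLOC][32-56 FREE]
Op 6: e = malloc(7) -> e = 32; heap: [0-14 ALLOC][15-23 ALLOC][24-31 ALLOC][32-38 ALLOC][39-56 FREE]
Op 7: f = malloc(6) -> f = 39; heap: [0-14 ALLOC][15-23 ALLOC][24-31 ALLOC][32-38 ALLOC][39-44 ALLOC][45-56 FREE]
Op 8: free(c) -> (freed c); heap: [0-14 ALLOC][15-23 FREE][24-31 ALLOC][32-38 ALLOC][39-44 ALLOC][45-56 FREE]
Op 9: e = realloc(e, 20) -> NULL (e unchanged); heap: [0-14 ALLOC][15-23 FREE][24-31 ALLOC][32-38 ALLOC][39-44 ALLOC][45-56 FREE]
Free blocks: [9 12] total_free=21 largest=12 -> 100*(21-12)/21 = 900/21 ≈ 42.857 -> rounds to 43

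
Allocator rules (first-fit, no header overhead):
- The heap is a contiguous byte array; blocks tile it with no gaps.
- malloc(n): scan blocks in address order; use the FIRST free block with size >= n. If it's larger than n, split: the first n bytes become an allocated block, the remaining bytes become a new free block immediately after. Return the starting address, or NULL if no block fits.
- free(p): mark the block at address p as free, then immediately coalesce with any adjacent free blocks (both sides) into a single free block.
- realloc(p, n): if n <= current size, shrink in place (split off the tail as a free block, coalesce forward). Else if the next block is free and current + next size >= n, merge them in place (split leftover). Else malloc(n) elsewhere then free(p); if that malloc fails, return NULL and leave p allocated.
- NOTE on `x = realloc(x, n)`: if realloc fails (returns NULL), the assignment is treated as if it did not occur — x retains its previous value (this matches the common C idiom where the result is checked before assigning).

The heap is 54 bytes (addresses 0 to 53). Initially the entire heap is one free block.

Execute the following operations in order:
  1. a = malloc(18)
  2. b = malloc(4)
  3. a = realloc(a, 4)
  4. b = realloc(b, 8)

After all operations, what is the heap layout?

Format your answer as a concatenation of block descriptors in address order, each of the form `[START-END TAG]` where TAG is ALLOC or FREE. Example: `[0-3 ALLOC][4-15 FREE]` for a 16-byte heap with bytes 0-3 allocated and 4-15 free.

Op 1: a = malloc(18) -> a = 0; heap: [0-17 ALLOC][18-53 FREE]
Op 2: b = malloc(4) -> b = 18; heap: [0-17 ALLOC][18-21 ALLOC][22-53 FREE]
Op 3: a = realloc(a, 4) -> a = 0; heap: [0-3 ALLOC][4-17 FREE][18-21 ALLOC][22-53 FREE]
Op 4: b = realloc(b, 8) -> b = 18; heap: [0-3 ALLOC][4-17 FREE][18-25 ALLOC][26-53 FREE]

Answer: [0-3 ALLOC][4-17 FREE][18-25 ALLOC][26-53 FREE]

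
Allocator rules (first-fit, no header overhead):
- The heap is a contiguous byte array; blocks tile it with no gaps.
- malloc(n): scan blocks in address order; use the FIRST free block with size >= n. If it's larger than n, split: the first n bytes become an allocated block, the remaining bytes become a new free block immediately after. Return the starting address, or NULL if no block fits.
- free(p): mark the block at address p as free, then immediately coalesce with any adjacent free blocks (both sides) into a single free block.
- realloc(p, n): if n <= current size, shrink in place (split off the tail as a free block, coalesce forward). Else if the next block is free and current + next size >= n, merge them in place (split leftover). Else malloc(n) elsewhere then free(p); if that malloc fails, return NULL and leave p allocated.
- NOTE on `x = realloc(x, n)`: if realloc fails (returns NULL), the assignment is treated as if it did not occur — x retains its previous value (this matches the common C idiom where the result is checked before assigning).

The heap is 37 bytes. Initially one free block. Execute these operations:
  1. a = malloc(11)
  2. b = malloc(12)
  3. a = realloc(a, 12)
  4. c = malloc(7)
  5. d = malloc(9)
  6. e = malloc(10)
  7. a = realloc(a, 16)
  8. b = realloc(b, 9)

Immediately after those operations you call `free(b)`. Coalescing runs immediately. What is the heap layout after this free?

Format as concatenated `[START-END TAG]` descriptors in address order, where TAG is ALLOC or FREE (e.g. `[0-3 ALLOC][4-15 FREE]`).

Op 1: a = malloc(11) -> a = 0; heap: [0-10 ALLOC][11-36 FREE]
Op 2: b = malloc(12) -> b = 11; heap: [0-10 ALLOC][11-22 ALLOC][23-36 FREE]
Op 3: a = realloc(a, 12) -> a = 23; heap: [0-10 FREE][11-22 ALLOC][23-34 ALLOC][35-36 FREE]
Op 4: c = malloc(7) -> c = 0; heap: [0-6 ALLOC][7-10 FREE][11-22 ALLOC][23-34 ALLOC][35-36 FREE]
Op 5: d = malloc(9) -> d = NULL; heap: [0-6 ALLOC][7-10 FREE][11-22 ALLOC][23-34 ALLOC][35-36 FREE]
Op 6: e = malloc(10) -> e = NULL; heap: [0-6 ALLOC][7-10 FREE][11-22 ALLOC][23-34 ALLOC][35-36 FREE]
Op 7: a = realloc(a, 16) -> NULL (a unchanged); heap: [0-6 ALLOC][7-10 FREE][11-22 ALLOC][23-34 ALLOC][35-36 FREE]
Op 8: b = realloc(b, 9) -> b = 11; heap: [0-6 ALLOC][7-10 FREE][11-19 ALLOC][20-22 FREE][23-34 ALLOC][35-36 FREE]
free(b): b = 11 -> block [11-19 ALLOC]; mark free, coalesce with adjacent free neighbors -> [0-6 ALLOC][7-22 FREE][23-34 ALLOC][35-36 FREE]

Answer: [0-6 ALLOC][7-22 FREE][23-34 ALLOC][35-36 FREE]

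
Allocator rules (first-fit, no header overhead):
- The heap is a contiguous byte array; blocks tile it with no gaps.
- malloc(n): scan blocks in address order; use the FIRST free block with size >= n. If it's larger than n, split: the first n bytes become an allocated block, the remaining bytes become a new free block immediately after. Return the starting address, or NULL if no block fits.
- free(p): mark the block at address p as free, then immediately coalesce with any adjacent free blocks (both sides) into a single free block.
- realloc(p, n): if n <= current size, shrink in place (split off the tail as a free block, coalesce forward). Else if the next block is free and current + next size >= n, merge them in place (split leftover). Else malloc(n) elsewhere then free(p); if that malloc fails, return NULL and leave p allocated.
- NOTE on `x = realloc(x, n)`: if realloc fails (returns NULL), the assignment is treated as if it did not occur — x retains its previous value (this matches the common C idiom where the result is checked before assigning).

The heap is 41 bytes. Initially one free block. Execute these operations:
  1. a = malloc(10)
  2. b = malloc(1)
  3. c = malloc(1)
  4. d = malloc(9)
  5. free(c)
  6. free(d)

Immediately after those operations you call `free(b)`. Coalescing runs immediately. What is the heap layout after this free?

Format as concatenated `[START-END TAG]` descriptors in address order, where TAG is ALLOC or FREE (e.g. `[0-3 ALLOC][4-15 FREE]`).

Op 1: a = malloc(10) -> a = 0; heap: [0-9 ALLOC][10-40 FREE]
Op 2: b = malloc(1) -> b = 10; heap: [0-9 ALLOC][10-10 ALLOC][11-40 FREE]
Op 3: c = malloc(1) -> c = 11; heap: [0-9 ALLOC][10-10 ALLOC][11-11 ALLOC][12-40 FREE]
Op 4: d = malloc(9) -> d = 12; heap: [0-9 ALLOC][10-10 ALLOC][11-11 ALLOC][12-20 ALLOC][21-40 FREE]
Op 5: free(c) -> (freed c); heap: [0-9 ALLOC][10-10 ALLOC][11-11 FREE][12-20 ALLOC][21-40 FREE]
Op 6: free(d) -> (freed d); heap: [0-9 ALLOC][10-10 ALLOC][11-40 FREE]
free(b): b = 10 -> block [10-10 ALLOC]; mark free, coalesce with adjacent free neighbors -> [0-9 ALLOC][10-40 FREE]

Answer: [0-9 ALLOC][10-40 FREE]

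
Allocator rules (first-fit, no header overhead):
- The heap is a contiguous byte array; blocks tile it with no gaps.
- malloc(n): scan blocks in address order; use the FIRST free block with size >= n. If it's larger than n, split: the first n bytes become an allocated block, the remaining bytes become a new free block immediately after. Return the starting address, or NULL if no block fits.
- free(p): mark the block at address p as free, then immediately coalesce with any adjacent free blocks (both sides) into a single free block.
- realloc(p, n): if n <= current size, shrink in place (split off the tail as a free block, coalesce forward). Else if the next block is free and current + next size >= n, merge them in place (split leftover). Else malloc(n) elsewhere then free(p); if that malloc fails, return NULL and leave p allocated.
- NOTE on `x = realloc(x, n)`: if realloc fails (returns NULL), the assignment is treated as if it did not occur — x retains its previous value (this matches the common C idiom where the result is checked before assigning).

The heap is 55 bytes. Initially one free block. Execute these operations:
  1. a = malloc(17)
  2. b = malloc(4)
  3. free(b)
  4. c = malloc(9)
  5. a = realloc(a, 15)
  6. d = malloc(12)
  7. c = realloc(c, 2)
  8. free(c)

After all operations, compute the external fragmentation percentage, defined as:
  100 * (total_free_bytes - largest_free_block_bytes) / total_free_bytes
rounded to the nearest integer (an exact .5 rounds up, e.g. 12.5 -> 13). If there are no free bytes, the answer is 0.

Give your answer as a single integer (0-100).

Op 1: a = malloc(17) -> a = 0; heap: [0-16 ALLOC][17-54 FREE]
Op 2: b = malloc(4) -> b = 17; heap: [0-16 ALLOC][17-20 ALLOC][21-54 FREE]
Op 3: free(b) -> (freed b); heap: [0-16 ALLOC][17-54 FREE]
Op 4: c = malloc(9) -> c = 17; heap: [0-16 ALLOC][17-25 ALLOC][26-54 FREE]
Op 5: a = realloc(a, 15) -> a = 0; heap: [0-14 ALLOC][15-16 FREE][17-25 ALLOC][26-54 FREE]
Op 6: d = malloc(12) -> d = 26; heap: [0-14 ALLOC][15-16 FREE][17-25 ALLOC][26-37 ALLOC][38-54 FREE]
Op 7: c = realloc(c, 2) -> c = 17; heap: [0-14 ALLOC][15-16 FREE][17-18 ALLOC][19-25 FREE][26-37 ALLOC][38-54 FREE]
Op 8: free(c) -> (freed c); heap: [0-14 ALLOC][15-25 FREE][26-37 ALLOC][38-54 FREE]
Free blocks: [11 17] total_free=28 largest=17 -> 100*(28-17)/28 = 1100/28 ≈ 39.286 -> rounds to 39

Answer: 39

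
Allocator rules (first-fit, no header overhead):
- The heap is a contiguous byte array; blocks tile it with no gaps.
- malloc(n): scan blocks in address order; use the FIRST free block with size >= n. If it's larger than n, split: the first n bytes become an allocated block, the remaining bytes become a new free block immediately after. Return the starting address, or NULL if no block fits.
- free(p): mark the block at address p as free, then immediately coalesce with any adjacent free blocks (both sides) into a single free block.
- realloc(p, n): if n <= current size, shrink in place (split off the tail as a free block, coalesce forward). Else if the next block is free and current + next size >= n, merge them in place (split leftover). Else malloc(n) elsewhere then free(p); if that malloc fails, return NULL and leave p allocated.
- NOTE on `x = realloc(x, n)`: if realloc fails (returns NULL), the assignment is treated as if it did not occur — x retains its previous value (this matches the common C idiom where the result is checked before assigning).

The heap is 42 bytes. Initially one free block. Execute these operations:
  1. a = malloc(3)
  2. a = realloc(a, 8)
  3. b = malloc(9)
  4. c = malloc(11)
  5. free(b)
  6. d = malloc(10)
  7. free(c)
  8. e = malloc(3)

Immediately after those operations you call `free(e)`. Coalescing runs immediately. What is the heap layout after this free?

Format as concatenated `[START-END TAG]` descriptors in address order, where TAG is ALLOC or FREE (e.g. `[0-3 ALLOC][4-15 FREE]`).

Answer: [0-7 ALLOC][8-27 FREE][28-37 ALLOC][38-41 FREE]

Derivation:
Op 1: a = malloc(3) -> a = 0; heap: [0-2 ALLOC][3-41 FREE]
Op 2: a = realloc(a, 8) -> a = 0; heap: [0-7 ALLOC][8-41 FREE]
Op 3: b = malloc(9) -> b = 8; heap: [0-7 ALLOC][8-16 ALLOC][17-41 FREE]
Op 4: c = malloc(11) -> c = 17; heap: [0-7 ALLOC][8-16 ALLOC][17-27 ALLOC][28-41 FREE]
Op 5: free(b) -> (freed b); heap: [0-7 ALLOC][8-16 FREE][17-27 ALLOC][28-41 FREE]
Op 6: d = malloc(10) -> d = 28; heap: [0-7 ALLOC][8-16 FREE][17-27 ALLOC][28-37 ALLOC][38-41 FREE]
Op 7: free(c) -> (freed c); heap: [0-7 ALLOC][8-27 FREE][28-37 ALLOC][38-41 FREE]
Op 8: e = malloc(3) -> e = 8; heap: [0-7 ALLOC][8-10 ALLOC][11-27 FREE][28-37 ALLOC][38-41 FREE]
free(e): e = 8 -> block [8-10 ALLOC]; mark free, coalesce with adjacent free neighbors -> [0-7 ALLOC][8-27 FREE][28-37 ALLOC][38-41 FREE]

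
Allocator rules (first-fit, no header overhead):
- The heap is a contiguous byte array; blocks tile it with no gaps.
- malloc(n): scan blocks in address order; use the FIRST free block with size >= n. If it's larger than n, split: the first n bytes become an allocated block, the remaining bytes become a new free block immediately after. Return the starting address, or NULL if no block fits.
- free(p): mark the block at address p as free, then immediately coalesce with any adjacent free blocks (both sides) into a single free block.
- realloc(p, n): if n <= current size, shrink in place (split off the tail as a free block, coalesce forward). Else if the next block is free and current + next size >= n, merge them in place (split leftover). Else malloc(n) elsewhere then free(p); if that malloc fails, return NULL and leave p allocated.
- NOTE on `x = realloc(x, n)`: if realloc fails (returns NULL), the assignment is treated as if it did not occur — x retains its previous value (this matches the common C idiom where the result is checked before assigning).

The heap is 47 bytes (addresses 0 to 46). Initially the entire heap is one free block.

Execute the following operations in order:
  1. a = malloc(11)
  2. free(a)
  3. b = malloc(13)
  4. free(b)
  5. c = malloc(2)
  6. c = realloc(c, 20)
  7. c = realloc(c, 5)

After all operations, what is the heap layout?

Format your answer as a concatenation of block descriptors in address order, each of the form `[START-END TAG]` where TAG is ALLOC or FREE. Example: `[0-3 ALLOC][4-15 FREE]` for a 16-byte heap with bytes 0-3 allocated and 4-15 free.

Op 1: a = malloc(11) -> a = 0; heap: [0-10 ALLOC][11-46 FREE]
Op 2: free(a) -> (freed a); heap: [0-46 FREE]
Op 3: b = malloc(13) -> b = 0; heap: [0-12 ALLOC][13-46 FREE]
Op 4: free(b) -> (freed b); heap: [0-46 FREE]
Op 5: c = malloc(2) -> c = 0; heap: [0-1 ALLOC][2-46 FREE]
Op 6: c = realloc(c, 20) -> c = 0; heap: [0-19 ALLOC][20-46 FREE]
Op 7: c = realloc(c, 5) -> c = 0; heap: [0-4 ALLOC][5-46 FREE]

Answer: [0-4 ALLOC][5-46 FREE]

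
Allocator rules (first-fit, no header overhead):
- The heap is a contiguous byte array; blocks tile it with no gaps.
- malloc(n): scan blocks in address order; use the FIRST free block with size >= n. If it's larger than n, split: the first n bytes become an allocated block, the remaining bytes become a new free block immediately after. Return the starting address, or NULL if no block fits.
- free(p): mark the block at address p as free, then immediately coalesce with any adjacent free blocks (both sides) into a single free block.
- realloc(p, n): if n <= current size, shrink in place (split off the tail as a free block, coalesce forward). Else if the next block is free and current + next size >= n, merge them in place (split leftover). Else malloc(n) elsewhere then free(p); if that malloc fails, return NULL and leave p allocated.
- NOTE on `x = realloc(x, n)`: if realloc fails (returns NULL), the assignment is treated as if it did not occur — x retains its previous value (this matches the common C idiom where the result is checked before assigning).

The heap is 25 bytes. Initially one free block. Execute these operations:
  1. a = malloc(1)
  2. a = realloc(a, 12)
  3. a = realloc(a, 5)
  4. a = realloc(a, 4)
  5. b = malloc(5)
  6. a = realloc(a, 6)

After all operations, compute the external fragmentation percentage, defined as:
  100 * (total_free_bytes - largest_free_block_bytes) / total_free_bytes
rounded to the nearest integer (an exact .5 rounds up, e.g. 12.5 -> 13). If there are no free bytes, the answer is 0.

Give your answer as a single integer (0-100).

Answer: 29

Derivation:
Op 1: a = malloc(1) -> a = 0; heap: [0-0 ALLOC][1-24 FREE]
Op 2: a = realloc(a, 12) -> a = 0; heap: [0-11 ALLOC][12-24 FREE]
Op 3: a = realloc(a, 5) -> a = 0; heap: [0-4 ALLOC][5-24 FREE]
Op 4: a = realloc(a, 4) -> a = 0; heap: [0-3 ALLOC][4-24 FREE]
Op 5: b = malloc(5) -> b = 4; heap: [0-3 ALLOC][4-8 ALLOC][9-24 FREE]
Op 6: a = realloc(a, 6) -> a = 9; heap: [0-3 FREE][4-8 ALLOC][9-14 ALLOC][15-24 FREE]
Free blocks: [4 10] total_free=14 largest=10 -> 100*(14-10)/14 = 400/14 ≈ 28.571 -> rounds to 29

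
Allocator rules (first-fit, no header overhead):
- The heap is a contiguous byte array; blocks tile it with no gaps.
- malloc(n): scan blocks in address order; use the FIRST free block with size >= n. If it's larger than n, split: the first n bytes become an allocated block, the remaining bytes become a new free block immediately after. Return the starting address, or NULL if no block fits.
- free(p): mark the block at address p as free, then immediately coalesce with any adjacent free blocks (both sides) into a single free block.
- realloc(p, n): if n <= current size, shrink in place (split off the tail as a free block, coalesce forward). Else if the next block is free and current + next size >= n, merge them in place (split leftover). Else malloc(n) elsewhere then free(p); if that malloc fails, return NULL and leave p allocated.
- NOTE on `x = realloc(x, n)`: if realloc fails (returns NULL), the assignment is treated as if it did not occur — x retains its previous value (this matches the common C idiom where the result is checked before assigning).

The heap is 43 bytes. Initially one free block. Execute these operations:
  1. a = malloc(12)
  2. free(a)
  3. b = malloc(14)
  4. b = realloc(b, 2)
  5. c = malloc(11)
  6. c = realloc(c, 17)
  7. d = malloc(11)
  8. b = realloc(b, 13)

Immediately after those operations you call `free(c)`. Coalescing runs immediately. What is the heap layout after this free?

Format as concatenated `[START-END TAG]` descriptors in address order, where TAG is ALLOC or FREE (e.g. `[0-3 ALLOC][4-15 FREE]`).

Op 1: a = malloc(12) -> a = 0; heap: [0-11 ALLOC][12-42 FREE]
Op 2: free(a) -> (freed a); heap: [0-42 FREE]
Op 3: b = malloc(14) -> b = 0; heap: [0-13 ALLOC][14-42 FREE]
Op 4: b = realloc(b, 2) -> b = 0; heap: [0-1 ALLOC][2-42 FREE]
Op 5: c = malloc(11) -> c = 2; heap: [0-1 ALLOC][2-12 ALLOC][13-42 FREE]
Op 6: c = realloc(c, 17) -> c = 2; heap: [0-1 ALLOC][2-18 ALLOC][19-42 FREE]
Op 7: d = malloc(11) -> d = 19; heap: [0-1 ALLOC][2-18 ALLOC][19-29 ALLOC][30-42 FREE]
Op 8: b = realloc(b, 13) -> b = 30; heap: [0-1 FREE][2-18 ALLOC][19-29 ALLOC][30-42 ALLOC]
free(c): c = 2 -> block [2-18 ALLOC]; mark free, coalesce with adjacent free neighbors -> [0-18 FREE][19-29 ALLOC][30-42 ALLOC]

Answer: [0-18 FREE][19-29 ALLOC][30-42 ALLOC]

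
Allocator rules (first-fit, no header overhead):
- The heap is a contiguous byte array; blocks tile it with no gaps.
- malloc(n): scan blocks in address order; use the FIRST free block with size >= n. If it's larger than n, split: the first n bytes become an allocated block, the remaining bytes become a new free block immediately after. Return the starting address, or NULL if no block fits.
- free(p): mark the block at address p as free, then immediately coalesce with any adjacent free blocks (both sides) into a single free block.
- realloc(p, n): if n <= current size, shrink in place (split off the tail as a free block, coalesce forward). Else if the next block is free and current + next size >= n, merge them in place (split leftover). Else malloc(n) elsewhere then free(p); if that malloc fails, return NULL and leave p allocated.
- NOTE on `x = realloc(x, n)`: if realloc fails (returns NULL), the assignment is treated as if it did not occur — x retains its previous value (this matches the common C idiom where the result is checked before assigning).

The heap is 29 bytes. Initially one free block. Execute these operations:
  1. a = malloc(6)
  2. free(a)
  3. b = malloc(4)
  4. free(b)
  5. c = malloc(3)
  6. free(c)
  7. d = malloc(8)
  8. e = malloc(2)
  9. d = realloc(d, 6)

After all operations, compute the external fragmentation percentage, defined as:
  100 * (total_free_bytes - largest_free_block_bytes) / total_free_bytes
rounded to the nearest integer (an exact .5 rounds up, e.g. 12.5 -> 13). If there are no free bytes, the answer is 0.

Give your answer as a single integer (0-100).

Op 1: a = malloc(6) -> a = 0; heap: [0-5 ALLOC][6-28 FREE]
Op 2: free(a) -> (freed a); heap: [0-28 FREE]
Op 3: b = malloc(4) -> b = 0; heap: [0-3 ALLOC][4-28 FREE]
Op 4: free(b) -> (freed b); heap: [0-28 FREE]
Op 5: c = malloc(3) -> c = 0; heap: [0-2 ALLOC][3-28 FREE]
Op 6: free(c) -> (freed c); heap: [0-28 FREE]
Op 7: d = malloc(8) -> d = 0; heap: [0-7 ALLOC][8-28 FREE]
Op 8: e = malloc(2) -> e = 8; heap: [0-7 ALLOC][8-9 ALLOC][10-28 FREE]
Op 9: d = realloc(d, 6) -> d = 0; heap: [0-5 ALLOC][6-7 FREE][8-9 ALLOC][10-28 FREE]
Free blocks: [2 19] total_free=21 largest=19 -> 100*(21-19)/21 = 200/21 ≈ 9.524 -> rounds to 10

Answer: 10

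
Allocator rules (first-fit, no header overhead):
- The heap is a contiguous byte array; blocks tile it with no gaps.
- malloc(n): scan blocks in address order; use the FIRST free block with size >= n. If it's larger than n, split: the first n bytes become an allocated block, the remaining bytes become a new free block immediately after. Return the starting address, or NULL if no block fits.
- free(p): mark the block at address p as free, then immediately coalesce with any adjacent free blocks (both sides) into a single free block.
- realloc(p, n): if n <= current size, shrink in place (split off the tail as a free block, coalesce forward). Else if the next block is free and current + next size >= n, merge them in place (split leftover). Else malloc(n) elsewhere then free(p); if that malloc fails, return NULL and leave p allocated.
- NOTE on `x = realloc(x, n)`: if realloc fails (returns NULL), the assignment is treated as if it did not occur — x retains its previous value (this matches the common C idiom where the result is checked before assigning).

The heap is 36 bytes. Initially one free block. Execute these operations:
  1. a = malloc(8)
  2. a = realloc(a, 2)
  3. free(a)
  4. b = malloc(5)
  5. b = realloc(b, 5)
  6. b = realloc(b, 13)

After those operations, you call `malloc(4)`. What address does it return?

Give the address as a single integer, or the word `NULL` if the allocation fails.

Answer: 13

Derivation:
Op 1: a = malloc(8) -> a = 0; heap: [0-7 ALLOC][8-35 FREE]
Op 2: a = realloc(a, 2) -> a = 0; heap: [0-1 ALLOC][2-35 FREE]
Op 3: free(a) -> (freed a); heap: [0-35 FREE]
Op 4: b = malloc(5) -> b = 0; heap: [0-4 ALLOC][5-35 FREE]
Op 5: b = realloc(b, 5) -> b = 0; heap: [0-4 ALLOC][5-35 FREE]
Op 6: b = realloc(b, 13) -> b = 0; heap: [0-12 ALLOC][13-35 FREE]
malloc(4): first-fit scan over [0-12 ALLOC][13-35 FREE] -> 13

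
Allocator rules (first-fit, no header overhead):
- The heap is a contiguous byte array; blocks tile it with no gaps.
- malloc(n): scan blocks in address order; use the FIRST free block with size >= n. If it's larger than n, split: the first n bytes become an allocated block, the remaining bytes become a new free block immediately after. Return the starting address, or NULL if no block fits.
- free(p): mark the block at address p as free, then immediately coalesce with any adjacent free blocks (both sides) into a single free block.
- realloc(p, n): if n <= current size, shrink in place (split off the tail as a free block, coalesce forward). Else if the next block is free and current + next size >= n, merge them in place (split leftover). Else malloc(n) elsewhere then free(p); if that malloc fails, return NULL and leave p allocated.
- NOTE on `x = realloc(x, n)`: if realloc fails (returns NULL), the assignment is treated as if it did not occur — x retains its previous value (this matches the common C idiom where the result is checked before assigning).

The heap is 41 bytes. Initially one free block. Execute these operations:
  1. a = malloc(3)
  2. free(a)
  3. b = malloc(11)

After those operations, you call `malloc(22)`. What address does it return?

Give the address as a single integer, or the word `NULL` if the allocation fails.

Op 1: a = malloc(3) -> a = 0; heap: [0-2 ALLOC][3-40 FREE]
Op 2: free(a) -> (freed a); heap: [0-40 FREE]
Op 3: b = malloc(11) -> b = 0; heap: [0-10 ALLOC][11-40 FREE]
malloc(22): first-fit scan over [0-10 ALLOC][11-40 FREE] -> 11

Answer: 11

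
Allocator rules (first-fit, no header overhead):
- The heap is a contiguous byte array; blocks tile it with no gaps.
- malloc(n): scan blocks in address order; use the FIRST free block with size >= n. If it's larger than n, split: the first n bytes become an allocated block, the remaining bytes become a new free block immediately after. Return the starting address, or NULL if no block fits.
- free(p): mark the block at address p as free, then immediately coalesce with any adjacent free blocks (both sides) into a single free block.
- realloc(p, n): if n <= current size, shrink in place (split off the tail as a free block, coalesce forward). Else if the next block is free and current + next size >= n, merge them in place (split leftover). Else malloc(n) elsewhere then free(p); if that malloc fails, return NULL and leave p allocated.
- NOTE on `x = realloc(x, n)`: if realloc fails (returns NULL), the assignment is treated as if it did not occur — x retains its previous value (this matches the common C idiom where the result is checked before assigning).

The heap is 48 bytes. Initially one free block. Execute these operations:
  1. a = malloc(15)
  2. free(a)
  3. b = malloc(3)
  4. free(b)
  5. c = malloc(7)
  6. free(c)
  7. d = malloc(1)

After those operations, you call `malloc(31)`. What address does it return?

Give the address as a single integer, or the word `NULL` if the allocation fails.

Answer: 1

Derivation:
Op 1: a = malloc(15) -> a = 0; heap: [0-14 ALLOC][15-47 FREE]
Op 2: free(a) -> (freed a); heap: [0-47 FREE]
Op 3: b = malloc(3) -> b = 0; heap: [0-2 ALLOC][3-47 FREE]
Op 4: free(b) -> (freed b); heap: [0-47 FREE]
Op 5: c = malloc(7) -> c = 0; heap: [0-6 ALLOC][7-47 FREE]
Op 6: free(c) -> (freed c); heap: [0-47 FREE]
Op 7: d = malloc(1) -> d = 0; heap: [0-0 ALLOC][1-47 FREE]
malloc(31): first-fit scan over [0-0 ALLOC][1-47 FREE] -> 1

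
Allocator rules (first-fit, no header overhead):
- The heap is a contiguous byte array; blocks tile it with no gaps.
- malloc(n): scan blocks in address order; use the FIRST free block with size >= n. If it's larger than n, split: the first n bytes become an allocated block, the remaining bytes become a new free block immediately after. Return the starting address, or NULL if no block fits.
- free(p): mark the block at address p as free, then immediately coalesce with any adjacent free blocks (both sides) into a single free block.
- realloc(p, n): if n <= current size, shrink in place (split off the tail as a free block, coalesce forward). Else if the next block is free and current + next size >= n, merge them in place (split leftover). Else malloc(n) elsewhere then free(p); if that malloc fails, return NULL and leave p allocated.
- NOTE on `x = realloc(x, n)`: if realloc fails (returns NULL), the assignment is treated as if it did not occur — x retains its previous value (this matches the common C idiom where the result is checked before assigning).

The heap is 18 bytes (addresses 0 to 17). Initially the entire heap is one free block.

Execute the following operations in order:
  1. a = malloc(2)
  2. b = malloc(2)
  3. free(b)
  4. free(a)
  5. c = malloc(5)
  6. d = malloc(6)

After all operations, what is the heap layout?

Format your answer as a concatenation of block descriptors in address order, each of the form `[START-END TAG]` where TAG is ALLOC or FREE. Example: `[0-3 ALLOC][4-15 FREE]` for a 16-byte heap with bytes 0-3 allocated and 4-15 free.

Answer: [0-4 ALLOC][5-10 ALLOC][11-17 FREE]

Derivation:
Op 1: a = malloc(2) -> a = 0; heap: [0-1 ALLOC][2-17 FREE]
Op 2: b = malloc(2) -> b = 2; heap: [0-1 ALLOC][2-3 ALLOC][4-17 FREE]
Op 3: free(b) -> (freed b); heap: [0-1 ALLOC][2-17 FREE]
Op 4: free(a) -> (freed a); heap: [0-17 FREE]
Op 5: c = malloc(5) -> c = 0; heap: [0-4 ALLOC][5-17 FREE]
Op 6: d = malloc(6) -> d = 5; heap: [0-4 ALLOC][5-10 ALLOC][11-17 FREE]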